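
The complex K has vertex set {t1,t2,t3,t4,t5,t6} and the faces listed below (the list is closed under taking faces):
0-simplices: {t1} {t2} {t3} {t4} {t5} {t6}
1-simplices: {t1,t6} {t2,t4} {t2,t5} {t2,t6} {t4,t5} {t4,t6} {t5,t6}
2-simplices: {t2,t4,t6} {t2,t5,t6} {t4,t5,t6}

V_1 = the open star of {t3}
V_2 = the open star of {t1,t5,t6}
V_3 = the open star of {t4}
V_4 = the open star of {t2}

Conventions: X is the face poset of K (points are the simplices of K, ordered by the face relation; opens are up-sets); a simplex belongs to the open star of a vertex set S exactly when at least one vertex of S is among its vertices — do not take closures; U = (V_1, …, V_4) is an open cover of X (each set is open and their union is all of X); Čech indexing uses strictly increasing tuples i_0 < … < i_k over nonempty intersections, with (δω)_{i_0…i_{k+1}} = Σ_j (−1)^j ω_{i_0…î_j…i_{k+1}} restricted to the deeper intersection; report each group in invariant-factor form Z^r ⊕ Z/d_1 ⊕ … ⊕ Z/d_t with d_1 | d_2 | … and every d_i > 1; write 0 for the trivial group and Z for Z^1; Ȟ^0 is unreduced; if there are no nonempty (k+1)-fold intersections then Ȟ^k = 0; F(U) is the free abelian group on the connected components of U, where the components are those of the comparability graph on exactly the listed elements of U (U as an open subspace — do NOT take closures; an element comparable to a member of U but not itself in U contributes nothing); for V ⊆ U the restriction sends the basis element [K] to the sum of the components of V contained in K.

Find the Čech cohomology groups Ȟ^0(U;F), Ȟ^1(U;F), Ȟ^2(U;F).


Ȟ^0(U;F) ≅ Z^2,  Ȟ^1(U;F) ≅ 0,  Ȟ^2(U;F) ≅ 0

nonempty overlaps:
  V1={{t3}} V2={{t1},{t5},{t6},{t1,t6},{t2,t5},{t2,t6},{t4,t5},{t4,t6},{t5,t6},{t2,t4,t6},{t2,t5,t6},{t4,t5,t6}} V3={{t4},{t2,t4},{t4,t5},{t4,t6},{t2,t4,t6},{t4,t5,t6}} V4={{t2},{t2,t4},{t2,t5},{t2,t6},{t2,t4,t6},{t2,t5,t6}}
  V23={{t4,t5},{t4,t6},{t2,t4,t6},{t4,t5,t6}} V24={{t2,t5},{t2,t6},{t2,t4,t6},{t2,t5,t6}} V34={{t2,t4},{t2,t4,t6}}
  V234={{t2,t4,t6}}
components per intersection:
  V1: {{t3}}
  V2: {{t1},{t5},{t6},{t1,t6},{t2,t5},{t2,t6},{t4,t5},{t4,t6},{t5,t6},{t2,t4,t6},{t2,t5,t6},{t4,t5,t6}}
  V3: {{t4},{t2,t4},{t4,t5},{t4,t6},{t2,t4,t6},{t4,t5,t6}}
  V4: {{t2},{t2,t4},{t2,t5},{t2,t6},{t2,t4,t6},{t2,t5,t6}}
  V23: {{t4,t5},{t4,t6},{t2,t4,t6},{t4,t5,t6}}
  V24: {{t2,t5},{t2,t6},{t2,t4,t6},{t2,t5,t6}}
  V34: {{t2,t4},{t2,t4,t6}}
  V234: {{t2,t4,t6}}
C dims 4,3,1; δ0: rk 2, SNF 1^2; δ1: rk 1, SNF 1^1
degree 0: 4−2−0 = 2 → Ȟ^0 ≅ Z^2
degree 1: 3−1−2 = 0 → Ȟ^1 ≅ 0
degree 2: 1−0−1 = 0 → Ȟ^2 ≅ 0


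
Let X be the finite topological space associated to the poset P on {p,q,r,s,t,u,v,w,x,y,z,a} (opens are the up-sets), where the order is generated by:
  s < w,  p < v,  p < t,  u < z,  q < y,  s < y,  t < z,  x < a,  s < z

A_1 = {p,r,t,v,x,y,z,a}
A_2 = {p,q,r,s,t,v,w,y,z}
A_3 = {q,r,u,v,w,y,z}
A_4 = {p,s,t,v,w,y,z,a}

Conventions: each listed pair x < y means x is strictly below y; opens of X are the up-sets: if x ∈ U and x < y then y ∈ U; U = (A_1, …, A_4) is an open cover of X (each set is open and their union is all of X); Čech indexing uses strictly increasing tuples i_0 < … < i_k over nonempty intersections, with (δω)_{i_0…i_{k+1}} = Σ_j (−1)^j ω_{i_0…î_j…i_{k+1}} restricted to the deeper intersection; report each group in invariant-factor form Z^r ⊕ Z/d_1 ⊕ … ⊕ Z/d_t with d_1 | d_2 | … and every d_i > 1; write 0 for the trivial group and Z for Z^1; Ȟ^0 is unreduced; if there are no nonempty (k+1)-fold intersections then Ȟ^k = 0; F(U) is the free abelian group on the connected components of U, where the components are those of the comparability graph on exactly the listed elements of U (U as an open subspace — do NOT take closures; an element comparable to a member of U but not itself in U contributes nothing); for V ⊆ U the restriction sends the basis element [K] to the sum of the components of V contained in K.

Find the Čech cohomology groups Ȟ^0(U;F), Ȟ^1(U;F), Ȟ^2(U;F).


Ȟ^0 ≅ Z^3, Ȟ^1 ≅ 0, Ȟ^2 ≅ 0

intersection data:
  A12={p,r,t,v,y,z} A13={r,v,y,z} A14={p,t,v,y,z,a} A23={q,r,v,w,y,z} A24={p,s,t,v,w,y,z} A34={v,w,y,z}
  A123={r,v,y,z} A124={p,t,v,y,z} A134={v,y,z} A234={v,w,y,z}
  A1234={v,y,z}
components per intersection:
  A1: {p,t,v,z} {r} {x,a} {y}
  A2: {p,q,s,t,v,w,y,z} {r}
  A3: {q,y} {r} {u,z} {v} {w}
  A4: {p,s,t,v,w,y,z} {a}
  A12: {p,t,v,z} {r} {y}
  A13: {r} {v} {y} {z}
  A14: {p,t,v,z} {y} {a}
  A23: {q,y} {r} {v} {w} {z}
  A24: {p,s,t,v,w,y,z}
  A34: {v} {w} {y} {z}
  A123: {r} {v} {y} {z}
  A124: {p,t,v,z} {y}
  A134: {v} {y} {z}
  A234: {v} {w} {y} {z}
  A1234: {v} {y} {z}
C dims 13,20,13,3; δ0: rk 10, SNF 1^10; δ1: rk 10, SNF 1^10; δ2: rk 3, SNF 1^3
Ȟ^0 = (13 − 10) − 0 = 3, so Ȟ^0 ≅ Z^3
Ȟ^1 = (20 − 10) − 10 = 0, so Ȟ^1 ≅ 0
Ȟ^2 = (13 − 3) − 10 = 0, so Ȟ^2 ≅ 0


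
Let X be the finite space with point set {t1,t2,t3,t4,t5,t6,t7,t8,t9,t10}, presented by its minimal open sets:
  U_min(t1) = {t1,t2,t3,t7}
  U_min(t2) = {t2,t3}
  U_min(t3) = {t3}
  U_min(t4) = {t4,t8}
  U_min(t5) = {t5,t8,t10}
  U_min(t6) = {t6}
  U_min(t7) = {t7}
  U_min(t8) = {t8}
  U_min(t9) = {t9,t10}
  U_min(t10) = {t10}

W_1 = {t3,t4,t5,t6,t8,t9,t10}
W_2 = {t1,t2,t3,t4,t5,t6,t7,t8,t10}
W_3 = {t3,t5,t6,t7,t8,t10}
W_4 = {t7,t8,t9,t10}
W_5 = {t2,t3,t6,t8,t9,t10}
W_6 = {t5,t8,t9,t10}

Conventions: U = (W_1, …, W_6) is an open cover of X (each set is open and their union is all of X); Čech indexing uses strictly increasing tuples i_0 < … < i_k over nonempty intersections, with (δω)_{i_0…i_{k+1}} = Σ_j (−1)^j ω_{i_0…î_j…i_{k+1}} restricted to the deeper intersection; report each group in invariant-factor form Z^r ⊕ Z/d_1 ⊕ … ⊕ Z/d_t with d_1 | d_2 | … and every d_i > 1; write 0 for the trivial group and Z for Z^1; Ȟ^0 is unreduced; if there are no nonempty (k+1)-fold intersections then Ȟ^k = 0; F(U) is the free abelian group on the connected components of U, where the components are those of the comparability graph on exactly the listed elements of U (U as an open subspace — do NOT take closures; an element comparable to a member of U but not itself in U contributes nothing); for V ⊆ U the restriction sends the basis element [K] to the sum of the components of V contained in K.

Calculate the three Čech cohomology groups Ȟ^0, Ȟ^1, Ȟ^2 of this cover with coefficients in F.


nonempty intersections:
  W12={t3,t4,t5,t6,t8,t10} W13={t3,t5,t6,t8,t10} W14={t8,t9,t10} W15={t3,t6,t8,t9,t10} W16={t5,t8,t9,t10} W23={t3,t5,t6,t7,t8,t10} W24={t7,t8,t10} W25={t2,t3,t6,t8,t10} W26={t5,t8,t10} W34={t7,t8,t10} W35={t3,t6,t8,t10} W36={t5,t8,t10} W45={t8,t9,t10} W46={t8,t9,t10} W56={t8,t9,t10}
  W123={t3,t5,t6,t8,t10} W124={t8,t10} W125={t3,t6,t8,t10} W126={t5,t8,t10} W134={t8,t10} W135={t3,t6,t8,t10} W136={t5,t8,t10} W145={t8,t9,t10} W146={t8,t9,t10} W156={t8,t9,t10} W234={t7,t8,t10} W235={t3,t6,t8,t10} W236={t5,t8,t10} W245={t8,t10} W246={t8,t10} W256={t8,t10} W345={t8,t10} W346={t8,t10} W356={t8,t10} W456={t8,t9,t10}
  W1234={t8,t10} W1235={t3,t6,t8,t10} W1236={t5,t8,t10} W1245={t8,t10} W1246={t8,t10} W1256={t8,t10} W1345={t8,t10} W1346={t8,t10} W1356={t8,t10} W1456={t8,t9,t10} W2345={t8,t10} W2346={t8,t10} W2356={t8,t10} W2456={t8,t10} W3456={t8,t10}
  W12345={t8,t10} W12346={t8,t10} W12356={t8,t10} W12456={t8,t10} W13456={t8,t10} W23456={t8,t10}
  W123456={t8,t10}
components per intersection:
  W1: {t3} {t4,t5,t8,t9,t10} {t6}
  W2: {t1,t2,t3,t7} {t4,t5,t8,t10} {t6}
  W3: {t3} {t5,t8,t10} {t6} {t7}
  W4: {t7} {t8} {t9,t10}
  W5: {t2,t3} {t6} {t8} {t9,t10}
  W6: {t5,t8,t9,t10}
  W12: {t3} {t4,t5,t8,t10} {t6}
  W13: {t3} {t5,t8,t10} {t6}
  W14: {t8} {t9,t10}
  W15: {t3} {t6} {t8} {t9,t10}
  W16: {t5,t8,t9,t10}
  W23: {t3} {t5,t8,t10} {t6} {t7}
  W24: {t7} {t8} {t10}
  W25: {t2,t3} {t6} {t8} {t10}
  W26: {t5,t8,t10}
  W34: {t7} {t8} {t10}
  W35: {t3} {t6} {t8} {t10}
  W36: {t5,t8,t10}
  W45: {t8} {t9,t10}
  W46: {t8} {t9,t10}
  W56: {t8} {t9,t10}
  W123: {t3} {t5,t8,t10} {t6}
  W124: {t8} {t10}
  W125: {t3} {t6} {t8} {t10}
  W126: {t5,t8,t10}
  W134: {t8} {t10}
  W135: {t3} {t6} {t8} {t10}
  W136: {t5,t8,t10}
  W145: {t8} {t9,t10}
  W146: {t8} {t9,t10}
  W156: {t8} {t9,t10}
  W234: {t7} {t8} {t10}
  W235: {t3} {t6} {t8} {t10}
  W236: {t5,t8,t10}
  W245: {t8} {t10}
  W246: {t8} {t10}
  W256: {t8} {t10}
  W345: {t8} {t10}
  W346: {t8} {t10}
  W356: {t8} {t10}
  W456: {t8} {t9,t10}
  W1234: {t8} {t10}
  W1235: {t3} {t6} {t8} {t10}
  W1236: {t5,t8,t10}
  W1245: {t8} {t10}
  W1246: {t8} {t10}
  W1256: {t8} {t10}
  W1345: {t8} {t10}
  W1346: {t8} {t10}
  W1356: {t8} {t10}
  W1456: {t8} {t9,t10}
  W2345: {t8} {t10}
  W2346: {t8} {t10}
  W2356: {t8} {t10}
  W2456: {t8} {t10}
  W3456: {t8} {t10}
  W12345: {t8} {t10}
  W12346: {t8} {t10}
  W12356: {t8} {t10}
  W12456: {t8} {t10}
  W13456: {t8} {t10}
  W23456: {t8} {t10}
  W123456: {t8} {t10}
C dims 18,39,45,31; δ0: rk 15, SNF 1^15; δ1: rk 24, SNF 1^24; δ2: rk 21, SNF 1^21
Ȟ^0: (18−15)−0=3 ⇒ Z^3
Ȟ^1: (39−24)−15=0 ⇒ 0
Ȟ^2: (45−21)−24=0 ⇒ 0

Ȟ^0 = Z^3, Ȟ^1 = 0 and Ȟ^2 = 0


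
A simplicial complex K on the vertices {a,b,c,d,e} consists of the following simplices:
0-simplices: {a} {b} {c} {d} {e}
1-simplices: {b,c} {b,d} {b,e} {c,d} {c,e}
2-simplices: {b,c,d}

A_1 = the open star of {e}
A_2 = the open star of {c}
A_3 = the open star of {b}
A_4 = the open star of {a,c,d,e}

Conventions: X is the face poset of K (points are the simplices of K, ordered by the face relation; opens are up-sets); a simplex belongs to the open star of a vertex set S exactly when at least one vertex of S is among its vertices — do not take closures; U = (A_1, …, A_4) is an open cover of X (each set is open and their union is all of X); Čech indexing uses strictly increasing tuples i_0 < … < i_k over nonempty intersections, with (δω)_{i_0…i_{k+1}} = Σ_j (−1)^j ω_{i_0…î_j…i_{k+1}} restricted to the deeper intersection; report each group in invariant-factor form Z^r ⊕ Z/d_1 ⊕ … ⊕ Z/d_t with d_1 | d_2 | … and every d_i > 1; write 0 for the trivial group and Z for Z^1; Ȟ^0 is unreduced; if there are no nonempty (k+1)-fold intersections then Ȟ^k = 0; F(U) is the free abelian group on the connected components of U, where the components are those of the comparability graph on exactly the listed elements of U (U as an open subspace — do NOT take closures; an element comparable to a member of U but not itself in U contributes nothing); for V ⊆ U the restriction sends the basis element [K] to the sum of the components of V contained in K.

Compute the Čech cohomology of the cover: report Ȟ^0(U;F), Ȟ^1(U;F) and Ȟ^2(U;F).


Ȟ^0 = Z^2, Ȟ^1 = Z and Ȟ^2 = 0

nerve of the cover:
  A1={{e},{b,e},{c,e}} A2={{c},{b,c},{c,d},{c,e},{b,c,d}} A3={{b},{b,c},{b,d},{b,e},{b,c,d}} A4={{a},{c},{d},{e},{b,c},{b,d},{b,e},{c,d},{c,e},{b,c,d}}
  A12={{c,e}} A13={{b,e}} A14={{e},{b,e},{c,e}} A23={{b,c},{b,c,d}} A24={{c},{b,c},{c,d},{c,e},{b,c,d}} A34={{b,c},{b,d},{b,e},{b,c,d}}
  A124={{c,e}} A134={{b,e}} A234={{b,c},{b,c,d}}
components per intersection:
  A1: {{e},{b,e},{c,e}}
  A2: {{c},{b,c},{c,d},{c,e},{b,c,d}}
  A3: {{b},{b,c},{b,d},{b,e},{b,c,d}}
  A4: {{a}} {{c},{d},{e},{b,c},{b,d},{b,e},{c,d},{c,e},{b,c,d}}
  A12: {{c,e}}
  A13: {{b,e}}
  A14: {{e},{b,e},{c,e}}
  A23: {{b,c},{b,c,d}}
  A24: {{c},{b,c},{c,d},{c,e},{b,c,d}}
  A34: {{b,c},{b,d},{b,c,d}} {{b,e}}
  A124: {{c,e}}
  A134: {{b,e}}
  A234: {{b,c},{b,c,d}}
C dims 5,7,3; δ0: rk 3, SNF 1^3; δ1: rk 3, SNF 1^3
Ȟ^0 = (5 − 3) − 0 = 2, so Ȟ^0 ≅ Z^2
Ȟ^1 = (7 − 3) − 3 = 1, so Ȟ^1 ≅ Z
Ȟ^2 = (3 − 0) − 3 = 0, so Ȟ^2 ≅ 0


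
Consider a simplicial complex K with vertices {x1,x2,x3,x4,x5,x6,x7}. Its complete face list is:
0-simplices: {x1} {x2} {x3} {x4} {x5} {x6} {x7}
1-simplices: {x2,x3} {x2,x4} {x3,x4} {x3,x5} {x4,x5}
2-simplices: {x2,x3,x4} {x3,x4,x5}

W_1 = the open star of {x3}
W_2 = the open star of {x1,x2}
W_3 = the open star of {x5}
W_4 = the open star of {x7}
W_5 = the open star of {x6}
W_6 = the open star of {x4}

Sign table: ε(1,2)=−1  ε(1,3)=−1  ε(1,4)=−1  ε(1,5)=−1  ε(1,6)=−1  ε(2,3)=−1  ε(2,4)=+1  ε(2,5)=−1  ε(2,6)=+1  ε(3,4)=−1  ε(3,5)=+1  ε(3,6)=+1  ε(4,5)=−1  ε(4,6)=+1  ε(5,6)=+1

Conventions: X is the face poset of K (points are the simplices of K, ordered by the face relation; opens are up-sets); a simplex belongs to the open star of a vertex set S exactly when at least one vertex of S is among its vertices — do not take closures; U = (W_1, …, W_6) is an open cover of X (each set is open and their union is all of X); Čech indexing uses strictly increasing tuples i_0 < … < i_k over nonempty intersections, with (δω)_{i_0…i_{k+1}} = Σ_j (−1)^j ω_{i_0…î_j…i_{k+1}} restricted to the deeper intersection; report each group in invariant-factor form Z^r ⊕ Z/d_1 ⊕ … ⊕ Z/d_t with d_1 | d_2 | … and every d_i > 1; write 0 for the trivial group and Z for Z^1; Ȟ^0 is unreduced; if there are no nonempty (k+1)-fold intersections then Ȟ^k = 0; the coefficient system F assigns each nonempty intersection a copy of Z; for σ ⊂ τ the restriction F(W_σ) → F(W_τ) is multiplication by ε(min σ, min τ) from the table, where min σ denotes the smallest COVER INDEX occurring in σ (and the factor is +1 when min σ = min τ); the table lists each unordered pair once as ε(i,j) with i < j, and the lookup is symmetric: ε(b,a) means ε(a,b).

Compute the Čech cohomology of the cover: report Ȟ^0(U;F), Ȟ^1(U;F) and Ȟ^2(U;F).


cover nerve:
  W1={{x3},{x2,x3},{x3,x4},{x3,x5},{x2,x3,x4},{x3,x4,x5}} W2={{x1},{x2},{x2,x3},{x2,x4},{x2,x3,x4}} W3={{x5},{x3,x5},{x4,x5},{x3,x4,x5}} W4={{x7}} W5={{x6}} W6={{x4},{x2,x4},{x3,x4},{x4,x5},{x2,x3,x4},{x3,x4,x5}}
  W12={{x2,x3},{x2,x3,x4}} W13={{x3,x5},{x3,x4,x5}} W16={{x3,x4},{x2,x3,x4},{x3,x4,x5}} W26={{x2,x4},{x2,x3,x4}} W36={{x4,x5},{x3,x4,x5}}
  W126={{x2,x3,x4}} W136={{x3,x4,x5}}
C dims 6,5,2; δ0: rk 3, SNF 1^3; δ1: rk 2, SNF 1^2
Ȟ^0: (6−3)−0=3 ⇒ Z^3
Ȟ^1: (5−2)−3=0 ⇒ 0
Ȟ^2: (2−0)−2=0 ⇒ 0

Ȟ^0 ≅ Z^3; Ȟ^1 ≅ 0; Ȟ^2 ≅ 0


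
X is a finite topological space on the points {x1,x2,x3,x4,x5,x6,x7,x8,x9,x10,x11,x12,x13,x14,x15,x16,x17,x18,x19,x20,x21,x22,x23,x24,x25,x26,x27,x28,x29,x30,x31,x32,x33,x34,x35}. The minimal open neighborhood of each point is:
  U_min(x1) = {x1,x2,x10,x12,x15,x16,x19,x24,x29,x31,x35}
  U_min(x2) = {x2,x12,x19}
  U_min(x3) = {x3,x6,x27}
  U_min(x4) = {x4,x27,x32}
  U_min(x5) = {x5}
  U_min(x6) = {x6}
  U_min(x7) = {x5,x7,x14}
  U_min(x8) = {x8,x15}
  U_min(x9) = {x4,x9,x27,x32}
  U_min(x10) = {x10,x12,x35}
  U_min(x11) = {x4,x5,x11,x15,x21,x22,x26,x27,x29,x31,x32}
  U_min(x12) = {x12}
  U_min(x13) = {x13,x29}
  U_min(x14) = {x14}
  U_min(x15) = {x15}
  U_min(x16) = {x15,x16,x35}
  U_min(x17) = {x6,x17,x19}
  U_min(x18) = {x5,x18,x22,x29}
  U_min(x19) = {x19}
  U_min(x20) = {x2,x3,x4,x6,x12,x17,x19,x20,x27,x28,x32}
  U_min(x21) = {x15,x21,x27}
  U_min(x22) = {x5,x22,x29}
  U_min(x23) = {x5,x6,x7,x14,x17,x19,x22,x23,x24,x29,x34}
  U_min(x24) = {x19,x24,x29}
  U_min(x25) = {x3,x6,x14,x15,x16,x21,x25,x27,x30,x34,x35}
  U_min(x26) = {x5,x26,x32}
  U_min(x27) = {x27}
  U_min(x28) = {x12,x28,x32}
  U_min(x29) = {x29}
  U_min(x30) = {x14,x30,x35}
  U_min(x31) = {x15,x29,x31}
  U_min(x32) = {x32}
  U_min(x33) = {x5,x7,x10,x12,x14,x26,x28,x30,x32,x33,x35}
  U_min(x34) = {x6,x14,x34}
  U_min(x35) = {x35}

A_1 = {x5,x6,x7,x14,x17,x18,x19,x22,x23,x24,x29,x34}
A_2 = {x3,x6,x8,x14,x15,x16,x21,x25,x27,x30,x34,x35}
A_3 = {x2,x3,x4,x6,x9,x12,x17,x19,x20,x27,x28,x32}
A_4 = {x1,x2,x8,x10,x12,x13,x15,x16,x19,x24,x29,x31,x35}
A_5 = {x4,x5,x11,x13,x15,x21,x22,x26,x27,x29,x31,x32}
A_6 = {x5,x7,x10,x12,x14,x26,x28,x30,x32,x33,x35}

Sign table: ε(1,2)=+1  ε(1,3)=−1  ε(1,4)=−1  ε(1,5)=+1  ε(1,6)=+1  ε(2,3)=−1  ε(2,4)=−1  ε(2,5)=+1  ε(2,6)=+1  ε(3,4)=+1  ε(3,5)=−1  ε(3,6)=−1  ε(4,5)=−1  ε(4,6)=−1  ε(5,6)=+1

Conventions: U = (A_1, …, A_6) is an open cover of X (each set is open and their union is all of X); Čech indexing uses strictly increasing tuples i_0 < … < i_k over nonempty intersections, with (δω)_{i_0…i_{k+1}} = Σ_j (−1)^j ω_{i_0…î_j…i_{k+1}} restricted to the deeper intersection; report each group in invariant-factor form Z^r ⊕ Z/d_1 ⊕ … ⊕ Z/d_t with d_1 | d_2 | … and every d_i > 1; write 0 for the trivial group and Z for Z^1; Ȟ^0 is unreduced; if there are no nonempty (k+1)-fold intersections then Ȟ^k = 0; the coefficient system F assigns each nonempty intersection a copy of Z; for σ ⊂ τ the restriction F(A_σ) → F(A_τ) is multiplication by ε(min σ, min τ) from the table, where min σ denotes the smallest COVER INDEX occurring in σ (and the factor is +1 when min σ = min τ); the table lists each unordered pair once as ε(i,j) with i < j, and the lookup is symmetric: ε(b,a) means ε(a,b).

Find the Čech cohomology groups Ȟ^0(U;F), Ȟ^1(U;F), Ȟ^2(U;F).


nerve simplices:
  A12={x6,x14,x34} A13={x6,x17,x19} A14={x19,x24,x29} A15={x5,x22,x29} A16={x5,x7,x14} A23={x3,x6,x27} A24={x8,x15,x16,x35} A25={x15,x21,x27} A26={x14,x30,x35} A34={x2,x12,x19} A35={x4,x27,x32} A36={x12,x28,x32} A45={x13,x15,x29,x31} A46={x10,x12,x35} A56={x5,x26,x32}
  A123={x6} A126={x14} A134={x19} A145={x29} A156={x5} A235={x27} A245={x15} A246={x35} A346={x12} A356={x32}
C dims 6,15,10; δ0: rk 5, SNF 1^5; δ1: rk 10, SNF 1^9·2
degree 0: 6−5−0 = 1 → Ȟ^0 ≅ Z
degree 1: 15−10−5 = 0 → Ȟ^1 ≅ 0
degree 2: 10−0−10 = 0 plus torsion [2] → Ȟ^2 ≅ Z/2

Ȟ^0 ≅ Z, Ȟ^1 ≅ 0, Ȟ^2 ≅ Z/2


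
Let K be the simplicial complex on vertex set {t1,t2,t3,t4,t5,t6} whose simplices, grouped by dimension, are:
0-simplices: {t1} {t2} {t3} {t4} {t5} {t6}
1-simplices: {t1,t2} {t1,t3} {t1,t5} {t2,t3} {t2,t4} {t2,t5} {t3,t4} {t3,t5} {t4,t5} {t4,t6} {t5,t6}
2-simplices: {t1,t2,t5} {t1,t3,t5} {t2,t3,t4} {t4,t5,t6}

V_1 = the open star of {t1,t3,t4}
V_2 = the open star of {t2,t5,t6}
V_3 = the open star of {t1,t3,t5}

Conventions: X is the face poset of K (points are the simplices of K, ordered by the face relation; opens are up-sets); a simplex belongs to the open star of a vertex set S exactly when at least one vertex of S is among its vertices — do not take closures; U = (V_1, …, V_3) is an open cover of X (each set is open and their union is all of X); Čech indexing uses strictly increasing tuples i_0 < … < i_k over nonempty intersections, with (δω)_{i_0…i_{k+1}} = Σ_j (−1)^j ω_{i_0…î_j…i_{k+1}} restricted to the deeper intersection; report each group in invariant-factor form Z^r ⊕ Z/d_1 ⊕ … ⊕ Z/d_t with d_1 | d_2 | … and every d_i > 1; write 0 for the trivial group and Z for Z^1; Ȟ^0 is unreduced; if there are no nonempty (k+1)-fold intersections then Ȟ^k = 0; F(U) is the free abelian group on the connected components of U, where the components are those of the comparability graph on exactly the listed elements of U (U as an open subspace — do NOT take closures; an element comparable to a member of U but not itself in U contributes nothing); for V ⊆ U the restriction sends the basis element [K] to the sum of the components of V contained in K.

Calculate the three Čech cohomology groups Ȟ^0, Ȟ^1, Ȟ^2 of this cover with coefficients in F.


Ȟ^0 ≅ Z, Ȟ^1 ≅ Z^2, Ȟ^2 ≅ 0

cover nerve:
  V1={{t1},{t3},{t4},{t1,t2},{t1,t3},{t1,t5},{t2,t3},{t2,t4},{t3,t4},{t3,t5},{t4,t5},{t4,t6},{t1,t2,t5},{t1,t3,t5},{t2,t3,t4},{t4,t5,t6}} V2={{t2},{t5},{t6},{t1,t2},{t1,t5},{t2,t3},{t2,t4},{t2,t5},{t3,t5},{t4,t5},{t4,t6},{t5,t6},{t1,t2,t5},{t1,t3,t5},{t2,t3,t4},{t4,t5,t6}} V3={{t1},{t3},{t5},{t1,t2},{t1,t3},{t1,t5},{t2,t3},{t2,t5},{t3,t4},{t3,t5},{t4,t5},{t5,t6},{t1,t2,t5},{t1,t3,t5},{t2,t3,t4},{t4,t5,t6}}
  V12={{t1,t2},{t1,t5},{t2,t3},{t2,t4},{t3,t5},{t4,t5},{t4,t6},{t1,t2,t5},{t1,t3,t5},{t2,t3,t4},{t4,t5,t6}} V13={{t1},{t3},{t1,t2},{t1,t3},{t1,t5},{t2,t3},{t3,t4},{t3,t5},{t4,t5},{t1,t2,t5},{t1,t3,t5},{t2,t3,t4},{t4,t5,t6}} V23={{t5},{t1,t2},{t1,t5},{t2,t3},{t2,t5},{t3,t5},{t4,t5},{t5,t6},{t1,t2,t5},{t1,t3,t5},{t2,t3,t4},{t4,t5,t6}}
  V123={{t1,t2},{t1,t5},{t2,t3},{t3,t5},{t4,t5},{t1,t2,t5},{t1,t3,t5},{t2,t3,t4},{t4,t5,t6}}
components per intersection:
  V1: {{t1},{t3},{t4},{t1,t2},{t1,t3},{t1,t5},{t2,t3},{t2,t4},{t3,t4},{t3,t5},{t4,t5},{t4,t6},{t1,t2,t5},{t1,t3,t5},{t2,t3,t4},{t4,t5,t6}}
  V2: {{t2},{t5},{t6},{t1,t2},{t1,t5},{t2,t3},{t2,t4},{t2,t5},{t3,t5},{t4,t5},{t4,t6},{t5,t6},{t1,t2,t5},{t1,t3,t5},{t2,t3,t4},{t4,t5,t6}}
  V3: {{t1},{t3},{t5},{t1,t2},{t1,t3},{t1,t5},{t2,t3},{t2,t5},{t3,t4},{t3,t5},{t4,t5},{t5,t6},{t1,t2,t5},{t1,t3,t5},{t2,t3,t4},{t4,t5,t6}}
  V12: {{t1,t2},{t1,t5},{t3,t5},{t1,t2,t5},{t1,t3,t5}} {{t2,t3},{t2,t4},{t2,t3,t4}} {{t4,t5},{t4,t6},{t4,t5,t6}}
  V13: {{t1},{t3},{t1,t2},{t1,t3},{t1,t5},{t2,t3},{t3,t4},{t3,t5},{t1,t2,t5},{t1,t3,t5},{t2,t3,t4}} {{t4,t5},{t4,t5,t6}}
  V23: {{t5},{t1,t2},{t1,t5},{t2,t5},{t3,t5},{t4,t5},{t5,t6},{t1,t2,t5},{t1,t3,t5},{t4,t5,t6}} {{t2,t3},{t2,t3,t4}}
  V123: {{t1,t2},{t1,t5},{t3,t5},{t1,t2,t5},{t1,t3,t5}} {{t2,t3},{t2,t3,t4}} {{t4,t5},{t4,t5,t6}}
C dims 3,7,3; δ0: rk 2, SNF 1^2; δ1: rk 3, SNF 1^3
Ȟ^0: (3−2)−0=1 ⇒ Z
Ȟ^1: (7−3)−2=2 ⇒ Z^2
Ȟ^2: (3−0)−3=0 ⇒ 0


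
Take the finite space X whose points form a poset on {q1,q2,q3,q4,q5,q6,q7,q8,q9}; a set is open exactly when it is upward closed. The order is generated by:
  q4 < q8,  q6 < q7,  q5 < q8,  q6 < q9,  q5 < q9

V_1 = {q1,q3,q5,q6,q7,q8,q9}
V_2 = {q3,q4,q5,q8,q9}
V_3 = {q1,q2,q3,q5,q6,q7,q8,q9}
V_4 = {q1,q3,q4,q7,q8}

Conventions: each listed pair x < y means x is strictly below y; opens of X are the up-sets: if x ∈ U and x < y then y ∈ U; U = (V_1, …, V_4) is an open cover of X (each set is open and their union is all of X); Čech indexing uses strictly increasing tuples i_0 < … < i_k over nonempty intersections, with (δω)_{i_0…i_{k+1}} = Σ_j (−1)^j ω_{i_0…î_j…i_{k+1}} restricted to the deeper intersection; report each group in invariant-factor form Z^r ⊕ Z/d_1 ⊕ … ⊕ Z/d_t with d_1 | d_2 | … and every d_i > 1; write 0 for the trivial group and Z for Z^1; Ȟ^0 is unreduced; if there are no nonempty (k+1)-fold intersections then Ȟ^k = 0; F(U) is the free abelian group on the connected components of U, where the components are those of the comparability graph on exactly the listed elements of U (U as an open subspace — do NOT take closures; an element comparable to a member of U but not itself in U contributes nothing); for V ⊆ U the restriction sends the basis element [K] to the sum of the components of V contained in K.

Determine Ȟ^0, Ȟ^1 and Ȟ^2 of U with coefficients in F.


Ȟ^0 ≅ Z^4,  Ȟ^1 ≅ 0,  Ȟ^2 ≅ 0

intersection data:
  V12={q3,q5,q8,q9} V13={q1,q3,q5,q6,q7,q8,q9} V14={q1,q3,q7,q8} V23={q3,q5,q8,q9} V24={q3,q4,q8} V34={q1,q3,q7,q8}
  V123={q3,q5,q8,q9} V124={q3,q8} V134={q1,q3,q7,q8} V234={q3,q8}
  V1234={q3,q8}
components per intersection:
  V1: {q1} {q3} {q5,q6,q7,q8,q9}
  V2: {q3} {q4,q5,q8,q9}
  V3: {q1} {q2} {q3} {q5,q6,q7,q8,q9}
  V4: {q1} {q3} {q4,q8} {q7}
  V12: {q3} {q5,q8,q9}
  V13: {q1} {q3} {q5,q6,q7,q8,q9}
  V14: {q1} {q3} {q7} {q8}
  V23: {q3} {q5,q8,q9}
  V24: {q3} {q4,q8}
  V34: {q1} {q3} {q7} {q8}
  V123: {q3} {q5,q8,q9}
  V124: {q3} {q8}
  V134: {q1} {q3} {q7} {q8}
  V234: {q3} {q8}
  V1234: {q3} {q8}
C dims 13,17,10,2; δ0: rk 9, SNF 1^9; δ1: rk 8, SNF 1^8; δ2: rk 2, SNF 1^2
Ȟ^0 = (13 − 9) − 0 = 4, so Ȟ^0 ≅ Z^4
Ȟ^1 = (17 − 8) − 9 = 0, so Ȟ^1 ≅ 0
Ȟ^2 = (10 − 2) − 8 = 0, so Ȟ^2 ≅ 0


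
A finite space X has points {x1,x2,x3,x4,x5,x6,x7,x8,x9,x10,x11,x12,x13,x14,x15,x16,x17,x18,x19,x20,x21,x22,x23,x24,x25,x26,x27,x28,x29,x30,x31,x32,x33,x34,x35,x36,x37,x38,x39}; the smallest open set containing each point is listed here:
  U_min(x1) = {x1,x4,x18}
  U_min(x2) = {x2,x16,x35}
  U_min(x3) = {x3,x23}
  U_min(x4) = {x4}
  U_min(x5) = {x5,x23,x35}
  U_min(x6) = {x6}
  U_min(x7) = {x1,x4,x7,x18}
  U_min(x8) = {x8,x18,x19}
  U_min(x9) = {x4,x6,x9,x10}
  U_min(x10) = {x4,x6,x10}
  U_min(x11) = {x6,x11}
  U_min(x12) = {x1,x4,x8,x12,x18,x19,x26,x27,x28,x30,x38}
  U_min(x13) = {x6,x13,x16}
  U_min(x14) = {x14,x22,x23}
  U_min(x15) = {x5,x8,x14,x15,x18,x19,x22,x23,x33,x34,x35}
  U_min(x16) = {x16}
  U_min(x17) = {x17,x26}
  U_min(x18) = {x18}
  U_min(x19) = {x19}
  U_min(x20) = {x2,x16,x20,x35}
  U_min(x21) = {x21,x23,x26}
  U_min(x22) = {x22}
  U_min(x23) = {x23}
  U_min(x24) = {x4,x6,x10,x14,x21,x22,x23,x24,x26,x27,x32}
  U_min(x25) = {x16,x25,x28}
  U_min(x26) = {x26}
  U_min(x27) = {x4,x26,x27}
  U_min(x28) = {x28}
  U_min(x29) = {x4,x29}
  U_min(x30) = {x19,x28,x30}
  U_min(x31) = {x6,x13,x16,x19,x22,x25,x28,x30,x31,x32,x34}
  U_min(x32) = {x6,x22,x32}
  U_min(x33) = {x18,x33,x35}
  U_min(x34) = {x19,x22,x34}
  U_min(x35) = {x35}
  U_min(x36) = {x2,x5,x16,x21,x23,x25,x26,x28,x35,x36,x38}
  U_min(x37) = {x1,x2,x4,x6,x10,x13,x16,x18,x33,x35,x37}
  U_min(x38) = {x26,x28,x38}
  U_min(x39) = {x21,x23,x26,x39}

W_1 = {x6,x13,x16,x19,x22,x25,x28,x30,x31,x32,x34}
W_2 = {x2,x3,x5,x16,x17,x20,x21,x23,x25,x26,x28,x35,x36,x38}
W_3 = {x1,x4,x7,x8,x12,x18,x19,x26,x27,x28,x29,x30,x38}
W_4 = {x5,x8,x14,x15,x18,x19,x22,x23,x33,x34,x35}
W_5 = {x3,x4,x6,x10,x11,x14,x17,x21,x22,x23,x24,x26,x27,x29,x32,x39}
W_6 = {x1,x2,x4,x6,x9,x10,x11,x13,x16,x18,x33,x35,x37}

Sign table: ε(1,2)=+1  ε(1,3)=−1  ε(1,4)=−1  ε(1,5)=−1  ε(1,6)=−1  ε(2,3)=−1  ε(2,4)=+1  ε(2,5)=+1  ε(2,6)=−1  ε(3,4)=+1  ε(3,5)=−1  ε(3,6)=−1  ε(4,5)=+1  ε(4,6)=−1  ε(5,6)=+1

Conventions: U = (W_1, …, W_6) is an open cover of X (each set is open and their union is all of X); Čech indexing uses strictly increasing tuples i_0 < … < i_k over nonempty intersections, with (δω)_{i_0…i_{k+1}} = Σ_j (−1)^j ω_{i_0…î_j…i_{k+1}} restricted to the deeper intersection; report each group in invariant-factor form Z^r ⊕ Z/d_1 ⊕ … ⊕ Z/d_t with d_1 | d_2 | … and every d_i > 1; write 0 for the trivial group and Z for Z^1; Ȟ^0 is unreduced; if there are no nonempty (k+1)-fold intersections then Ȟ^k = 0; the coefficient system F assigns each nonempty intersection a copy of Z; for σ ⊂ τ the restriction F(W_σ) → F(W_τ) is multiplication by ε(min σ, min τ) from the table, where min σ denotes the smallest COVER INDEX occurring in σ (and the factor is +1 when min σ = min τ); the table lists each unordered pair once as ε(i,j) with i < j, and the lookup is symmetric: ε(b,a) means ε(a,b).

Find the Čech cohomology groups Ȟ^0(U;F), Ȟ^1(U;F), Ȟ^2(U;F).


intersection data:
  W12={x16,x25,x28} W13={x19,x28,x30} W14={x19,x22,x34} W15={x6,x22,x32} W16={x6,x13,x16} W23={x26,x28,x38} W24={x5,x23,x35} W25={x3,x17,x21,x23,x26} W26={x2,x16,x35} W34={x8,x18,x19} W35={x4,x26,x27,x29} W36={x1,x4,x18} W45={x14,x22,x23} W46={x18,x33,x35} W56={x4,x6,x10,x11}
  W123={x28} W126={x16} W134={x19} W145={x22} W156={x6} W235={x26} W245={x23} W246={x35} W346={x18} W356={x4}
C dims 6,15,10; δ0: rk 6, SNF 1^5·2; δ1: rk 9, SNF 1^9
Ȟ^0 = (6 − 6) − 0 = 0, so Ȟ^0 ≅ 0
Ȟ^1 = (15 − 9) − 6 = 0 plus torsion [2], so Ȟ^1 ≅ Z/2
Ȟ^2 = (10 − 0) − 9 = 1, so Ȟ^2 ≅ Z

Ȟ^0 ≅ 0, Ȟ^1 ≅ Z/2, Ȟ^2 ≅ Z


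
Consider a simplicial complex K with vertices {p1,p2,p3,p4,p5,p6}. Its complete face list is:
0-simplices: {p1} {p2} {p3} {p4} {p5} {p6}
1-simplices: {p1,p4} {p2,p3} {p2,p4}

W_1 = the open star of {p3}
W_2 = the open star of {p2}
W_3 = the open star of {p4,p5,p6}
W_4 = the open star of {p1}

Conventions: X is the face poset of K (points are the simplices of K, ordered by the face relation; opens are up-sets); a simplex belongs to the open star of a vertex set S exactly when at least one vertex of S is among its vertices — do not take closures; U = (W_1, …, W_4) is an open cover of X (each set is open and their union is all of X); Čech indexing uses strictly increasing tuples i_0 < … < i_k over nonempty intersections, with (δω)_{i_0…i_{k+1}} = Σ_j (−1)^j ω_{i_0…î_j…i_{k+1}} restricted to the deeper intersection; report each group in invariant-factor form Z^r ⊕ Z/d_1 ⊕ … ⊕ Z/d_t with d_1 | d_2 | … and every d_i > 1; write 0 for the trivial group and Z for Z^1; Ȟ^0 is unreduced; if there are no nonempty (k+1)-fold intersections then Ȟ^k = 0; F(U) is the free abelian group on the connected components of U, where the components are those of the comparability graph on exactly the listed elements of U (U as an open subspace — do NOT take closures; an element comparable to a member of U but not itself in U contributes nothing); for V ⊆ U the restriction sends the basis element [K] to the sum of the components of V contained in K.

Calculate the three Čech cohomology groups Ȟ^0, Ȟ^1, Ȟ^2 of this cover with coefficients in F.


Ȟ^0 ≅ Z^3,  Ȟ^1 ≅ 0,  Ȟ^2 ≅ 0

nonempty intersections:
  W1={{p3},{p2,p3}} W2={{p2},{p2,p3},{p2,p4}} W3={{p4},{p5},{p6},{p1,p4},{p2,p4}} W4={{p1},{p1,p4}}
  W12={{p2,p3}} W23={{p2,p4}} W34={{p1,p4}}
components per intersection:
  W1: {{p3},{p2,p3}}
  W2: {{p2},{p2,p3},{p2,p4}}
  W3: {{p4},{p1,p4},{p2,p4}} {{p5}} {{p6}}
  W4: {{p1},{p1,p4}}
  W12: {{p2,p3}}
  W23: {{p2,p4}}
  W34: {{p1,p4}}
C dims 6,3; δ0: rk 3, SNF 1^3
Ȟ^0: (6−3)−0=3 ⇒ Z^3
Ȟ^1: (3−0)−3=0 ⇒ 0
Ȟ^2: (0−0)−0=0 ⇒ 0


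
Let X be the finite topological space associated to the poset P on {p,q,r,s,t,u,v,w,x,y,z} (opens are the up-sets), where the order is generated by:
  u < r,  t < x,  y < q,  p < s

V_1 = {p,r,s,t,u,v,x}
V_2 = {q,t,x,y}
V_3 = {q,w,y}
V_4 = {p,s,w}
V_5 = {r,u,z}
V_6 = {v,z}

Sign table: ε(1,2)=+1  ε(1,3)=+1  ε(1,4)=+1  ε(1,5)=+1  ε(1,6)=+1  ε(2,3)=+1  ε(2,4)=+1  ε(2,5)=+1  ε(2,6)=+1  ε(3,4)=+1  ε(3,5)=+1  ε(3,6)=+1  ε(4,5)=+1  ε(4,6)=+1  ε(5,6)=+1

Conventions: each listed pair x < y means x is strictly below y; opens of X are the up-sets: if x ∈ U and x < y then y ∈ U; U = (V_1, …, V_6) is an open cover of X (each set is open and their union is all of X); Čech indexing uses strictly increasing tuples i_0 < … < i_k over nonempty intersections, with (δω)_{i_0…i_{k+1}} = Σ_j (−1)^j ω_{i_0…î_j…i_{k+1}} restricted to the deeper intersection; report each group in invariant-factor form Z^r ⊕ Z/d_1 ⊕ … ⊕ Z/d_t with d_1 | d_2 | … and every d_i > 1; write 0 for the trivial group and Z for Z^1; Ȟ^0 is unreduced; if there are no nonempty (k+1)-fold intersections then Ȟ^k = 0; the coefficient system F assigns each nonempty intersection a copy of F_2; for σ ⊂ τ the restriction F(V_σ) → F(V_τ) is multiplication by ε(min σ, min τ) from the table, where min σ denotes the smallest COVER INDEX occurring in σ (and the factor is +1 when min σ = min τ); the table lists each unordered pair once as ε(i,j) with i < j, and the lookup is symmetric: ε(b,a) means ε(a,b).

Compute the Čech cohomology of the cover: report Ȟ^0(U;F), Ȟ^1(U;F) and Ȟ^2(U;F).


Ȟ^0(U;F) ≅ Z/2,  Ȟ^1(U;F) ≅ Z/2 ⊕ Z/2,  Ȟ^2(U;F) ≅ 0

nonempty intersections:
  V12={t,x} V14={p,s} V15={r,u} V16={v} V23={q,y} V34={w} V56={z}
C dims 6,7; δ0: rk_F2 5
Ȟ^0: (6−5)−0=1 ⇒ Z/2
Ȟ^1: (7−0)−5=2 ⇒ Z/2 ⊕ Z/2
Ȟ^2: (0−0)−0=0 ⇒ 0


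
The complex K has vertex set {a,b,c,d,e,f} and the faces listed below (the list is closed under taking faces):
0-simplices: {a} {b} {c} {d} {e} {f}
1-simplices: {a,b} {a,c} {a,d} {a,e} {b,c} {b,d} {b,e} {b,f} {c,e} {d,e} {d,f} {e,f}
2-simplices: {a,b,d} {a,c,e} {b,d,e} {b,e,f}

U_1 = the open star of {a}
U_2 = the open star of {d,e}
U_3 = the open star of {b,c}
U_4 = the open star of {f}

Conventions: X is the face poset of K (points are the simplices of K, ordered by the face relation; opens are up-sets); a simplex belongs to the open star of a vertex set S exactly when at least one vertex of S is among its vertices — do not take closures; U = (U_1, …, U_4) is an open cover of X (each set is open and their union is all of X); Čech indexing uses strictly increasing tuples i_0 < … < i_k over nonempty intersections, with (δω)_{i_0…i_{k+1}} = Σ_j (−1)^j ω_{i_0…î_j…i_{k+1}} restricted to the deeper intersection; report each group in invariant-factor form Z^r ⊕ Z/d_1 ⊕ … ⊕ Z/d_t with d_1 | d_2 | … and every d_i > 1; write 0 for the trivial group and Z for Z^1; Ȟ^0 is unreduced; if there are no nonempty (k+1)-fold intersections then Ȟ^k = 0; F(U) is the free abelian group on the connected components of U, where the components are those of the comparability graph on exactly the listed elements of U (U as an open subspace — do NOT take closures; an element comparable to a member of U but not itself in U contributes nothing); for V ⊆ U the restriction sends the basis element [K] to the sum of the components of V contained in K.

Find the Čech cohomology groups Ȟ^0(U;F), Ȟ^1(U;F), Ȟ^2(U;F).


nonempty overlaps:
  U1={{a},{a,b},{a,c},{a,d},{a,e},{a,b,d},{a,c,e}} U2={{d},{e},{a,d},{a,e},{b,d},{b,e},{c,e},{d,e},{d,f},{e,f},{a,b,d},{a,c,e},{b,d,e},{b,e,f}} U3={{b},{c},{a,b},{a,c},{b,c},{b,d},{b,e},{b,f},{c,e},{a,b,d},{a,c,e},{b,d,e},{b,e,f}} U4={{f},{b,f},{d,f},{e,f},{b,e,f}}
  U12={{a,d},{a,e},{a,b,d},{a,c,e}} U13={{a,b},{a,c},{a,b,d},{a,c,e}} U23={{b,d},{b,e},{c,e},{a,b,d},{a,c,e},{b,d,e},{b,e,f}} U24={{d,f},{e,f},{b,e,f}} U34={{b,f},{b,e,f}}
  U123={{a,b,d},{a,c,e}} U234={{b,e,f}}
components per intersection:
  U1: {{a},{a,b},{a,c},{a,d},{a,e},{a,b,d},{a,c,e}}
  U2: {{d},{e},{a,d},{a,e},{b,d},{b,e},{c,e},{d,e},{d,f},{e,f},{a,b,d},{a,c,e},{b,d,e},{b,e,f}}
  U3: {{b},{c},{a,b},{a,c},{b,c},{b,d},{b,e},{b,f},{c,e},{a,b,d},{a,c,e},{b,d,e},{b,e,f}}
  U4: {{f},{b,f},{d,f},{e,f},{b,e,f}}
  U12: {{a,d},{a,b,d}} {{a,e},{a,c,e}}
  U13: {{a,b},{a,b,d}} {{a,c},{a,c,e}}
  U23: {{b,d},{b,e},{a,b,d},{b,d,e},{b,e,f}} {{c,e},{a,c,e}}
  U24: {{d,f}} {{e,f},{b,e,f}}
  U34: {{b,f},{b,e,f}}
  U123: {{a,b,d}} {{a,c,e}}
  U234: {{b,e,f}}
C dims 4,9,3; δ0: rk 3, SNF 1^3; δ1: rk 3, SNF 1^3
degree 0: 4−3−0 = 1 → Ȟ^0 ≅ Z
degree 1: 9−3−3 = 3 → Ȟ^1 ≅ Z^3
degree 2: 3−0−3 = 0 → Ȟ^2 ≅ 0

Ȟ^0 = Z; Ȟ^1 = Z^3; Ȟ^2 = 0


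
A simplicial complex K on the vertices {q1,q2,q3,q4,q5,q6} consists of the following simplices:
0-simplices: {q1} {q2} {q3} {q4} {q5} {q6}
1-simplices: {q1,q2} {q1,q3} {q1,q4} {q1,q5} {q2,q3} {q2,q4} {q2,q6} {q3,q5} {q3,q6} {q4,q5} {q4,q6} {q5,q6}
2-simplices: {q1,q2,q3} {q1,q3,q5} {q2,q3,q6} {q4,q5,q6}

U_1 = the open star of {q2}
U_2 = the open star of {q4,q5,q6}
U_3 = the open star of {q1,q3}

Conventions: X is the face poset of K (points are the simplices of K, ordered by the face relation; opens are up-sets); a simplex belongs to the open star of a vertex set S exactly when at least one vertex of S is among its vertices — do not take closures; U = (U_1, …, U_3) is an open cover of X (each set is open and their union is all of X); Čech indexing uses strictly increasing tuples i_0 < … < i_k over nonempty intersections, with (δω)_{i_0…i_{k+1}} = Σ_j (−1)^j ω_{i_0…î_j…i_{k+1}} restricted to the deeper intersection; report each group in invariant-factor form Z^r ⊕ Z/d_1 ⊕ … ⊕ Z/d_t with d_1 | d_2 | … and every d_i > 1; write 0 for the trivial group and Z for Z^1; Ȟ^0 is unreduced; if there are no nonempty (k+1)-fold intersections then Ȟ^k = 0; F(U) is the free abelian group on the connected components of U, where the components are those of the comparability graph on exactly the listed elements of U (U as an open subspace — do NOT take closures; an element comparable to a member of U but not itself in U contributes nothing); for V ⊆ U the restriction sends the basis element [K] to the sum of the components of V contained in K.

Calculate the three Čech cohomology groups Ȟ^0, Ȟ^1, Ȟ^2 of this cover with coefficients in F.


intersection data:
  U1={{q2},{q1,q2},{q2,q3},{q2,q4},{q2,q6},{q1,q2,q3},{q2,q3,q6}} U2={{q4},{q5},{q6},{q1,q4},{q1,q5},{q2,q4},{q2,q6},{q3,q5},{q3,q6},{q4,q5},{q4,q6},{q5,q6},{q1,q3,q5},{q2,q3,q6},{q4,q5,q6}} U3={{q1},{q3},{q1,q2},{q1,q3},{q1,q4},{q1,q5},{q2,q3},{q3,q5},{q3,q6},{q1,q2,q3},{q1,q3,q5},{q2,q3,q6}}
  U12={{q2,q4},{q2,q6},{q2,q3,q6}} U13={{q1,q2},{q2,q3},{q1,q2,q3},{q2,q3,q6}} U23={{q1,q4},{q1,q5},{q3,q5},{q3,q6},{q1,q3,q5},{q2,q3,q6}}
  U123={{q2,q3,q6}}
components per intersection:
  U1: {{q2},{q1,q2},{q2,q3},{q2,q4},{q2,q6},{q1,q2,q3},{q2,q3,q6}}
  U2: {{q4},{q5},{q6},{q1,q4},{q1,q5},{q2,q4},{q2,q6},{q3,q5},{q3,q6},{q4,q5},{q4,q6},{q5,q6},{q1,q3,q5},{q2,q3,q6},{q4,q5,q6}}
  U3: {{q1},{q3},{q1,q2},{q1,q3},{q1,q4},{q1,q5},{q2,q3},{q3,q5},{q3,q6},{q1,q2,q3},{q1,q3,q5},{q2,q3,q6}}
  U12: {{q2,q4}} {{q2,q6},{q2,q3,q6}}
  U13: {{q1,q2},{q2,q3},{q1,q2,q3},{q2,q3,q6}}
  U23: {{q1,q4}} {{q1,q5},{q3,q5},{q1,q3,q5}} {{q3,q6},{q2,q3,q6}}
  U123: {{q2,q3,q6}}
C dims 3,6,1; δ0: rk 2, SNF 1^2; δ1: rk 1, SNF 1^1
Ȟ^0 = (3 − 2) − 0 = 1, so Ȟ^0 ≅ Z
Ȟ^1 = (6 − 1) − 2 = 3, so Ȟ^1 ≅ Z^3
Ȟ^2 = (1 − 0) − 1 = 0, so Ȟ^2 ≅ 0

Ȟ^0(U;F) ≅ Z, Ȟ^1(U;F) ≅ Z^3, Ȟ^2(U;F) ≅ 0


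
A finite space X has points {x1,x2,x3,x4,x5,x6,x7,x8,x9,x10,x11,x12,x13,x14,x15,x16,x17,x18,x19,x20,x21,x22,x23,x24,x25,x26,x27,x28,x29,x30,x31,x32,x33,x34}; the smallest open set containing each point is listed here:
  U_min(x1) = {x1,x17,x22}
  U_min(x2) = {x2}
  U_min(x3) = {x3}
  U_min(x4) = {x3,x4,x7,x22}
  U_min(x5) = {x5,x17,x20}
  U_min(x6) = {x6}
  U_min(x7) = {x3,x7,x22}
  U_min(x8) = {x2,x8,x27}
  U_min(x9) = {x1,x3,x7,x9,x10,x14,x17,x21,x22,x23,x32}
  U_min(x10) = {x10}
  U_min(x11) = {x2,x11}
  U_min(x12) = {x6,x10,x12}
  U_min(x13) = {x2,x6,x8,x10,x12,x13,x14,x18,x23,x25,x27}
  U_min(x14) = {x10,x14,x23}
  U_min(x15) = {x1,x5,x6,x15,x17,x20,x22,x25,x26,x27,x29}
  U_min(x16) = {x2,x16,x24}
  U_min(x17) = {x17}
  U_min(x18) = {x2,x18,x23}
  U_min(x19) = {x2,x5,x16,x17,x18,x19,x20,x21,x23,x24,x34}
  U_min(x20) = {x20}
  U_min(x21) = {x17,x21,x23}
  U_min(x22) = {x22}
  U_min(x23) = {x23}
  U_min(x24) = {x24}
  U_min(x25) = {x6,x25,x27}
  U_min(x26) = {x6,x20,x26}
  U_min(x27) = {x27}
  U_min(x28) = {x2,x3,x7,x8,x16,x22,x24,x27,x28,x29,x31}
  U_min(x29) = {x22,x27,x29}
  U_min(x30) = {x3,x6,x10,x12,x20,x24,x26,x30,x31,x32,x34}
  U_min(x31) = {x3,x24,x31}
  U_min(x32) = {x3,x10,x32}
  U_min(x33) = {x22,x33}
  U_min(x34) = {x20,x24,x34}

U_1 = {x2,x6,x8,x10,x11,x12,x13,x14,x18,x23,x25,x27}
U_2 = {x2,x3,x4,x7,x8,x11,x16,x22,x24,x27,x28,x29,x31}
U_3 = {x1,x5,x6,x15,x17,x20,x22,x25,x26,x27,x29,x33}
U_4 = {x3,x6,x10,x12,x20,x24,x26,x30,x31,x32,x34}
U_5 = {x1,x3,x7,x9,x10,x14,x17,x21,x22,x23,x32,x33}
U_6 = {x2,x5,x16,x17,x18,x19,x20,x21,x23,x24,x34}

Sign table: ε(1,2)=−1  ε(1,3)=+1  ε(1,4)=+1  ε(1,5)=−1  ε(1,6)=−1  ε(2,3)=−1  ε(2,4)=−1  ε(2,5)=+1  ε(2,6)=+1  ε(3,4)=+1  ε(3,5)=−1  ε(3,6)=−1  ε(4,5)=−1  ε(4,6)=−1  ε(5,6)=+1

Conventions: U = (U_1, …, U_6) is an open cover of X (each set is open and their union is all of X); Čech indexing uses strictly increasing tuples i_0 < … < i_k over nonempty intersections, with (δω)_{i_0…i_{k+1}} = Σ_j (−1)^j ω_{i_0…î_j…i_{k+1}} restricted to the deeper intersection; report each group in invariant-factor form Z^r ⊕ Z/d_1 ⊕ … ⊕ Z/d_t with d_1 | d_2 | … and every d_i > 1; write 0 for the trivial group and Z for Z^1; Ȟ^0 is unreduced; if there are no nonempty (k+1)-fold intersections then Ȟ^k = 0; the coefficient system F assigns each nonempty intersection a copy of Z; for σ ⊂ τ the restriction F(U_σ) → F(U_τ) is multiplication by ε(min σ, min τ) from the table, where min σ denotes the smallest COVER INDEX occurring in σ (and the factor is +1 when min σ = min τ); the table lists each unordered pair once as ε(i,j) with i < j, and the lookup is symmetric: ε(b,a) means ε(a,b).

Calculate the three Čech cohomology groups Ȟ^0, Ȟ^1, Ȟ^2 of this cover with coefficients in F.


nonempty intersections:
  U12={x2,x8,x11,x27} U13={x6,x25,x27} U14={x6,x10,x12} U15={x10,x14,x23} U16={x2,x18,x23} U23={x22,x27,x29} U24={x3,x24,x31} U25={x3,x7,x22} U26={x2,x16,x24} U34={x6,x20,x26} U35={x1,x17,x22,x33} U36={x5,x17,x20} U45={x3,x10,x32} U46={x20,x24,x34} U56={x17,x21,x23}
  U123={x27} U126={x2} U134={x6} U145={x10} U156={x23} U235={x22} U245={x3} U246={x24} U346={x20} U356={x17}
C dims 6,15,10; δ0: rk 5, SNF 1^5; δ1: rk 10, SNF 1^9·2
Ȟ^0: (6−5)−0=1 ⇒ Z
Ȟ^1: (15−10)−5=0 ⇒ 0
Ȟ^2: (10−0)−10=0 plus torsion [2] ⇒ Z/2

Ȟ^0 ≅ Z, Ȟ^1 ≅ 0, Ȟ^2 ≅ Z/2


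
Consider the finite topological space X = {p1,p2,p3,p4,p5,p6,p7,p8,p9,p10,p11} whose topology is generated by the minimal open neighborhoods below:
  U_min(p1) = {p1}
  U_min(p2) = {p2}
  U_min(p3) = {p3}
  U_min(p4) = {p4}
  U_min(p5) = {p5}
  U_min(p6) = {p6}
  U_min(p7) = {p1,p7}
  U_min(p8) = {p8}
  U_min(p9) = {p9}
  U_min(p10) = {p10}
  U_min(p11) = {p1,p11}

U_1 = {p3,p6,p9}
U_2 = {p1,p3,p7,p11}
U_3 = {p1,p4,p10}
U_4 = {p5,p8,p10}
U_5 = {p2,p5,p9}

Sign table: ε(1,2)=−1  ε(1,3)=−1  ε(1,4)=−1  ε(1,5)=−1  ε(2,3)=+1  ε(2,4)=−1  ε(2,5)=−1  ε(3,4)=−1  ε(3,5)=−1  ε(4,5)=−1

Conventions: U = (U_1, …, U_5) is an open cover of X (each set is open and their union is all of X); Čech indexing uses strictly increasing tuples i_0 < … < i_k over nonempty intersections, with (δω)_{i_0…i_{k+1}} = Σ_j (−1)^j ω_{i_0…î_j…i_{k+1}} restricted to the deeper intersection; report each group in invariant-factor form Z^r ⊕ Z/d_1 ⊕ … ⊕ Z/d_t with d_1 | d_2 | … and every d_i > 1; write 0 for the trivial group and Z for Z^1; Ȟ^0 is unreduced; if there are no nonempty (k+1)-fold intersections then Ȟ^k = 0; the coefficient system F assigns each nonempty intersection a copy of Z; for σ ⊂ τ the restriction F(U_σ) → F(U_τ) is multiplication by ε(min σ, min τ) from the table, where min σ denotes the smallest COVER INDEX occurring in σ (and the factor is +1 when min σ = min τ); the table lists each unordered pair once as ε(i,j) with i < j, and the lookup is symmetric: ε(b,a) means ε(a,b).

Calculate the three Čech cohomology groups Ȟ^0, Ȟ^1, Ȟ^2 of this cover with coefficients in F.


Ȟ^0(U;F) ≅ Z, Ȟ^1(U;F) ≅ Z and Ȟ^2(U;F) ≅ 0

nerve of the cover:
  U12={p3} U15={p9} U23={p1} U34={p10} U45={p5}
C dims 5,5; δ0: rk 4, SNF 1^4
Ȟ^0 = (5 − 4) − 0 = 1, so Ȟ^0 ≅ Z
Ȟ^1 = (5 − 0) − 4 = 1, so Ȟ^1 ≅ Z
Ȟ^2 = (0 − 0) − 0 = 0, so Ȟ^2 ≅ 0
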